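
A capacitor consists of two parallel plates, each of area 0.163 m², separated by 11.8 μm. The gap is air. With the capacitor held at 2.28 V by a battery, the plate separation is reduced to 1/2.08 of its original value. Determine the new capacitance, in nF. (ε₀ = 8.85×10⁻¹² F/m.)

C ≈ 254 nF

Initially C₁ = ε₀A/d = 8.85×10⁻¹² × 0.163 / 1.18×10⁻⁵ = 1.22×10⁻⁷ F.
C = ε₀A/d scales as 1/d, so C₂/C₁ = d₁/d₂ = 2.08.
C₂ = 2.08 × 1.22×10⁻⁷ = 2.54×10⁻⁷ F.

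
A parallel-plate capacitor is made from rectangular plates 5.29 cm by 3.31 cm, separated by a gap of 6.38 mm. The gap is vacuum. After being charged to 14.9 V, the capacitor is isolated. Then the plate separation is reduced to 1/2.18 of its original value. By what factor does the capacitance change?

C = ε₀A/d scales as 1/d, so C₂/C₁ = d₁/d₂ = 2.18.

C₂/C₁ ≈ 2.18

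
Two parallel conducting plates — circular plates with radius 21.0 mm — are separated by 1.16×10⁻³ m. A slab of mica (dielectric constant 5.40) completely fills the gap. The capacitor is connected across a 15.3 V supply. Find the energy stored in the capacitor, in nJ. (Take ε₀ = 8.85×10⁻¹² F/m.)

A = π(21.0 mm)² = 1.39×10⁻³ m².
C = κε₀A/d = 5.40 × 8.85×10⁻¹² × 1.39×10⁻³ / 1.16×10⁻³ = 5.71×10⁻¹¹ F.
U = ½CV² = ½ × 5.71×10⁻¹¹ × (15.3)² = 6.68×10⁻⁹ J.

U ≈ 6.68 nJ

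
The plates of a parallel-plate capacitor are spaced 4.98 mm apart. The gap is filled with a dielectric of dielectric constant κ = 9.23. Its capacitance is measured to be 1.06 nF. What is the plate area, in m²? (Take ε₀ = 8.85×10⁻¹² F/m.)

A ≈ 0.0646 m²

A = Cd/(κε₀) = 1.06×10⁻⁹ × 4.98×10⁻³ / (9.23 × 8.85×10⁻¹²) = 6.46×10⁻² m².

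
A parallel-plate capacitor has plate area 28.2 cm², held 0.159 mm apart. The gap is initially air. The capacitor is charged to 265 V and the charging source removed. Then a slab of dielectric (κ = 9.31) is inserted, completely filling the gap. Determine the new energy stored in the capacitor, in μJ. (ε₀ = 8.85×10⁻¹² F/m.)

A = 28.2 cm² = 2.82×10⁻³ m².
Initially C₁ = ε₀A/d = 8.85×10⁻¹² × 2.82×10⁻³ / 1.59×10⁻⁴ = 1.57×10⁻¹⁰ F.
U₁ = 5.51×10⁻⁶ J.
Isolated ⇒ Q is held fixed. C₂ = 9.31 C₁ and U = Q²/(2C), so U₂/U₁ = C₁/C₂ = 0.107.
U₂ = 0.107 × 5.51×10⁻⁶ = 5.92×10⁻⁷ J.

U ≈ 0.592 μJ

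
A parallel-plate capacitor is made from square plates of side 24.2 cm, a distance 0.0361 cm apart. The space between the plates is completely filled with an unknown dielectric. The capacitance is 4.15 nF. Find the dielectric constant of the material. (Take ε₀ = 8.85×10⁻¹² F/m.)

κ ≈ 2.89

A = (24.2 cm)² = 5.86×10⁻² m².
κ = Cd/(ε₀A) = 4.15×10⁻⁹ × 3.61×10⁻⁴ / (8.85×10⁻¹² × 5.86×10⁻²) = 2.89.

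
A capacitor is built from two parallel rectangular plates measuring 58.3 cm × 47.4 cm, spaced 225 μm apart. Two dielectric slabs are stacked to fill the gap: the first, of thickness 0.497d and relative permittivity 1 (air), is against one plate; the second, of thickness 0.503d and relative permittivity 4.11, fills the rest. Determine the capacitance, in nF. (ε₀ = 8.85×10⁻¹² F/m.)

17.5 nF

A = 58.3 × 47.4 cm² = 0.276 m².
Stacked slabs ⇒ two capacitors in series, each with the full plate area.
C₁ = κ₁ε₀A/d₁ = 1.00 × 8.85×10⁻¹² × 0.276 / 1.12×10⁻⁴ = 2.19×10⁻⁸ F.
C₂ = κ₂ε₀A/d₂ = 4.11 × 8.85×10⁻¹² × 0.276 / 1.13×10⁻⁴ = 8.88×10⁻⁸ F.
C = (1/C₁ + 1/C₂)⁻¹ = 1.75×10⁻⁸ F.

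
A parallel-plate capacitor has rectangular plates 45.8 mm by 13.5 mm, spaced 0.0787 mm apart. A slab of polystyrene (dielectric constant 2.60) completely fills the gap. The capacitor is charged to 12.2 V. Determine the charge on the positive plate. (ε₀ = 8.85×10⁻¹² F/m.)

2.21 nC

A = 45.8 × 13.5 mm² = 6.18×10⁻⁴ m².
C = κε₀A/d = 2.60 × 8.85×10⁻¹² × 6.18×10⁻⁴ / 7.87×10⁻⁵ = 1.81×10⁻¹⁰ F.
Q = CV = 1.81×10⁻¹⁰ × 12.2 = 2.21×10⁻⁹ C.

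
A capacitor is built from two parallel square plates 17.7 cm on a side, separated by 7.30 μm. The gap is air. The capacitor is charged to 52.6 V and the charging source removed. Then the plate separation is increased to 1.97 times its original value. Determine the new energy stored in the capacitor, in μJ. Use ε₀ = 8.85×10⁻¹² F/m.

104 μJ

A = (17.7 cm)² = 3.13×10⁻² m².
Initially C₁ = ε₀A/d = 8.85×10⁻¹² × 3.13×10⁻² / 7.30×10⁻⁶ = 3.80×10⁻⁸ F.
U₁ = 5.25×10⁻⁵ J.
Isolated ⇒ Q is held fixed. C₂ = 0.508 C₁ and U = Q²/(2C), so U₂/U₁ = C₁/C₂ = 1.97.
U₂ = 1.97 × 5.25×10⁻⁵ = 1.04×10⁻⁴ J.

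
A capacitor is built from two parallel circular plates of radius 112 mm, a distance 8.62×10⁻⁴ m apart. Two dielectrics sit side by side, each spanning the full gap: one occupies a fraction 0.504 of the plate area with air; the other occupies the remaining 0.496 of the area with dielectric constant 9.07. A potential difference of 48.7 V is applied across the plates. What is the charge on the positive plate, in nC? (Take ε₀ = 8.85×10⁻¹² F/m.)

Q ≈ 98.6 nC

A = π(112 mm)² = 3.94×10⁻² m².
Side-by-side slabs ⇒ two capacitors in parallel, each spanning the full gap.
C₁ = κ₁ε₀A₁/d = 1.00 × 8.85×10⁻¹² × 1.99×10⁻² / 8.62×10⁻⁴ = 2.04×10⁻¹⁰ F.
C₂ = κ₂ε₀A₂/d = 9.07 × 8.85×10⁻¹² × 1.95×10⁻² / 8.62×10⁻⁴ = 1.82×10⁻⁹ F.
C = C₁ + C₂ = 2.02×10⁻⁹ F.
Q = CV = 2.02×10⁻⁹ × 48.7 = 9.86×10⁻⁸ C.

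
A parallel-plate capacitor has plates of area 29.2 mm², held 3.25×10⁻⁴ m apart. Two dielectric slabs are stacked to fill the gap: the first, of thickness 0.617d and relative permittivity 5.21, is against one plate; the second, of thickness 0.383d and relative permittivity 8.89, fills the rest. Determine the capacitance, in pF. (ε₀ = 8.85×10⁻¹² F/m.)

A = 29.2 mm² = 2.92×10⁻⁵ m².
Stacked slabs ⇒ two capacitors in series, each with the full plate area.
C₁ = κ₁ε₀A/d₁ = 5.21 × 8.85×10⁻¹² × 2.92×10⁻⁵ / 2.01×10⁻⁴ = 6.71×10⁻¹² F.
C₂ = κ₂ε₀A/d₂ = 8.89 × 8.85×10⁻¹² × 2.92×10⁻⁵ / 1.24×10⁻⁴ = 1.85×10⁻¹¹ F.
C = (1/C₁ + 1/C₂)⁻¹ = 4.92×10⁻¹² F.

C ≈ 4.92 pF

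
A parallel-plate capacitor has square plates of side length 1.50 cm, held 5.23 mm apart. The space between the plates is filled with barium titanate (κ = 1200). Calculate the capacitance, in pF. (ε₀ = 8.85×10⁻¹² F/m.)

A = (1.50 cm)² = 2.25×10⁻⁴ m².
C = κε₀A/d = 1200 × 8.85×10⁻¹² × 2.25×10⁻⁴ / 5.23×10⁻³ = 4.57×10⁻¹⁰ F.

457 pF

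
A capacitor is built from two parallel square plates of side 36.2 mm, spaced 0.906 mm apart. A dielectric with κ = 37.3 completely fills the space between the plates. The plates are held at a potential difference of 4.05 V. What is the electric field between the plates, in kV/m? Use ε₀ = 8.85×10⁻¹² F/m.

4.47 kV/m

E = V/d = 4.05 / 9.06×10⁻⁴ = 4.47×10³ V/m.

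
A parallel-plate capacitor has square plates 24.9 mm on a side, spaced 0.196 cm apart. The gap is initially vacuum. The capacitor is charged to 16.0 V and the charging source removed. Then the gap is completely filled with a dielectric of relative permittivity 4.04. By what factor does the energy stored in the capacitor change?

0.248

Isolated ⇒ Q is held fixed.
C₂ = 4.04 C₁ and U = Q²/(2C), so U₂/U₁ = C₁/C₂ = 0.248.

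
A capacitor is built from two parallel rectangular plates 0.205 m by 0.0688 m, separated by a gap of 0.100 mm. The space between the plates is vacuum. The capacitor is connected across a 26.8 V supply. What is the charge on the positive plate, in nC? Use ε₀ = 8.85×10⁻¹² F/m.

33.5 nC

A = 0.205 × 0.0688 m² = 1.41×10⁻² m².
C = ε₀A/d = 8.85×10⁻¹² × 1.41×10⁻² / 1.00×10⁻⁴ = 1.25×10⁻⁹ F.
Q = CV = 1.25×10⁻⁹ × 26.8 = 3.35×10⁻⁸ C.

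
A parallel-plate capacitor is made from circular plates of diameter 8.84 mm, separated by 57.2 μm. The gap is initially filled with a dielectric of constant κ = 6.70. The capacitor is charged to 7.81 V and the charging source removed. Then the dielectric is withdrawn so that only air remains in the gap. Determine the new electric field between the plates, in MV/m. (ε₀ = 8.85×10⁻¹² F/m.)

A = π(8.84/2 mm)² = 6.14×10⁻⁵ m².
Initially C₁ = κε₀A/d = 6.70 × 8.85×10⁻¹² × 6.14×10⁻⁵ / 5.72×10⁻⁵ = 6.36×10⁻¹¹ F.
E₁ = 1.37×10⁵ V/m.
Isolated ⇒ Q is held fixed. V₂ = Q/C₂ = V₁/0.149; E = V/d, so E₂/E₁ = (V₂/V₁)(d₁/d₂) = 6.70.
E₂ = 6.70 × 1.37×10⁵ = 9.15×10⁵ V/m.

E ≈ 0.915 MV/m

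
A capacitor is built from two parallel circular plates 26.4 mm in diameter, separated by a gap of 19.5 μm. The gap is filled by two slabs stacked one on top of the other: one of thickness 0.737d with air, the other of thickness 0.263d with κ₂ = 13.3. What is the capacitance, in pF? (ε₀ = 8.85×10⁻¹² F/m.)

C ≈ 328 pF

A = π(26.4/2 mm)² = 5.47×10⁻⁴ m².
Stacked slabs ⇒ two capacitors in series, each with the full plate area.
C₁ = κ₁ε₀A/d₁ = 1.00 × 8.85×10⁻¹² × 5.47×10⁻⁴ / 1.44×10⁻⁵ = 3.37×10⁻¹⁰ F.
C₂ = κ₂ε₀A/d₂ = 13.3 × 8.85×10⁻¹² × 5.47×10⁻⁴ / 5.13×10⁻⁶ = 1.26×10⁻⁸ F.
C = (1/C₁ + 1/C₂)⁻¹ = 3.28×10⁻¹⁰ F.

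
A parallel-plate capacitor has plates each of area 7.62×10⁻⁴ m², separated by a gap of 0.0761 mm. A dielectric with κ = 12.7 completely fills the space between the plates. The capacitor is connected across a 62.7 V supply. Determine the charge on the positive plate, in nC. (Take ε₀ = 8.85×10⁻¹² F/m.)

C = κε₀A/d = 12.7 × 8.85×10⁻¹² × 7.62×10⁻⁴ / 7.61×10⁻⁵ = 1.13×10⁻⁹ F.
Q = CV = 1.13×10⁻⁹ × 62.7 = 7.06×10⁻⁸ C.

Q ≈ 70.6 nC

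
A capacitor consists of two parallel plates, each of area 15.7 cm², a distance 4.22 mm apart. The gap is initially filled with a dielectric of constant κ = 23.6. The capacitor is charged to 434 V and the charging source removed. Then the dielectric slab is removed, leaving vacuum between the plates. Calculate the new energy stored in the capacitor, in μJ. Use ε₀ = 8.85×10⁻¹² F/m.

A = 15.7 cm² = 1.57×10⁻³ m².
Initially C₁ = κε₀A/d = 23.6 × 8.85×10⁻¹² × 1.57×10⁻³ / 4.22×10⁻³ = 7.77×10⁻¹¹ F.
U₁ = 7.32×10⁻⁶ J.
Isolated ⇒ Q is held fixed. C₂ = 0.0424 C₁ and U = Q²/(2C), so U₂/U₁ = C₁/C₂ = 23.6.
U₂ = 23.6 × 7.32×10⁻⁶ = 1.73×10⁻⁴ J.

U ≈ 173 μJ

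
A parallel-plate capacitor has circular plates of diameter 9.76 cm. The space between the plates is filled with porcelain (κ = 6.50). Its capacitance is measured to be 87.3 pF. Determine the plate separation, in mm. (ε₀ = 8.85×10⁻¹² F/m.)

A = π(9.76/2 cm)² = 7.48×10⁻³ m².
d = κε₀A/C = 6.50 × 8.85×10⁻¹² × 7.48×10⁻³ / 8.73×10⁻¹¹ = 4.93×10⁻³ m.

4.93 mm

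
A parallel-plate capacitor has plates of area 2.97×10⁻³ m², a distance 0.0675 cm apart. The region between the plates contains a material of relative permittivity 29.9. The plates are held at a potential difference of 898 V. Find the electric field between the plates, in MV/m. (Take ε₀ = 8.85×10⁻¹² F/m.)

E = V/d = 898 / 6.75×10⁻⁴ = 1.33×10⁶ V/m.

1.33 MV/m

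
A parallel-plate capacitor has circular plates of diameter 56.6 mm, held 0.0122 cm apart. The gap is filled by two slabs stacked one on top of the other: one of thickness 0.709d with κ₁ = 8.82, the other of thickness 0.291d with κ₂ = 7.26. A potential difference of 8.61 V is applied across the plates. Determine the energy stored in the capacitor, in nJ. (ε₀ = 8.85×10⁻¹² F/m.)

56.2 nJ

A = π(56.6/2 mm)² = 2.52×10⁻³ m².
Stacked slabs ⇒ two capacitors in series, each with the full plate area.
C₁ = κ₁ε₀A/d₁ = 8.82 × 8.85×10⁻¹² × 2.52×10⁻³ / 8.65×10⁻⁵ = 2.27×10⁻⁹ F.
C₂ = κ₂ε₀A/d₂ = 7.26 × 8.85×10⁻¹² × 2.52×10⁻³ / 3.55×10⁻⁵ = 4.55×10⁻⁹ F.
C = (1/C₁ + 1/C₂)⁻¹ = 1.52×10⁻⁹ F.
U = ½CV² = ½ × 1.52×10⁻⁹ × (8.61)² = 5.62×10⁻⁸ J.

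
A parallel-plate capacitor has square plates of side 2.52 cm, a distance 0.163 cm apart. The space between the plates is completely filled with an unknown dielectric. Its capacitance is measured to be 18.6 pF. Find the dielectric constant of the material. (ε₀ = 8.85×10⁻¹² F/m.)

5.39

A = (2.52 cm)² = 6.35×10⁻⁴ m².
κ = Cd/(ε₀A) = 1.86×10⁻¹¹ × 1.63×10⁻³ / (8.85×10⁻¹² × 6.35×10⁻⁴) = 5.39.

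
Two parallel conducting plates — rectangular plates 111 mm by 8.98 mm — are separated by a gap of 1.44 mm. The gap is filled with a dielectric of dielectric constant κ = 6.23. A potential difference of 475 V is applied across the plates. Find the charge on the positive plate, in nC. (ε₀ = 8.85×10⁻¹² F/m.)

18.1 nC

A = 111 × 8.98 mm² = 9.97×10⁻⁴ m².
C = κε₀A/d = 6.23 × 8.85×10⁻¹² × 9.97×10⁻⁴ / 1.44×10⁻³ = 3.82×10⁻¹¹ F.
Q = CV = 3.82×10⁻¹¹ × 475 = 1.81×10⁻⁸ C.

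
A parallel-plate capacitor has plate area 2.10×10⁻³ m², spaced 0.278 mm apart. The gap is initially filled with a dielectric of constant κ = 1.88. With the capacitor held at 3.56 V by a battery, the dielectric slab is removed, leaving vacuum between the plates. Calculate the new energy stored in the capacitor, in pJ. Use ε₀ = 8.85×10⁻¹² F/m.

Initially C₁ = κε₀A/d = 1.88 × 8.85×10⁻¹² × 2.10×10⁻³ / 2.78×10⁻⁴ = 1.26×10⁻¹⁰ F.
U₁ = 7.96×10⁻¹⁰ J.
Battery connected ⇒ V is held fixed. C₂ = 0.532 C₁ and U = ½CV², so U₂/U₁ = C₂/C₁ = 0.532.
U₂ = 0.532 × 7.96×10⁻¹⁰ = 4.24×10⁻¹⁰ J.

424 pJ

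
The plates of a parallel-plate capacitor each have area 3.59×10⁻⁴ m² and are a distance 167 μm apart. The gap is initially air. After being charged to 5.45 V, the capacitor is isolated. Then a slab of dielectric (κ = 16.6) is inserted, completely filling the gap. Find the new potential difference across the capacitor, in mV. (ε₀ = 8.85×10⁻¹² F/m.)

328 mV

Initially C₁ = ε₀A/d = 8.85×10⁻¹² × 3.59×10⁻⁴ / 1.67×10⁻⁴ = 1.90×10⁻¹¹ F.
V₁ = 5.45 V.
Isolated ⇒ Q is held fixed. C₂ = 16.6 C₁ and V = Q/C, so V₂/V₁ = C₁/C₂ = 0.0602.
V₂ = 0.0602 × 5.45 = 0.328 V.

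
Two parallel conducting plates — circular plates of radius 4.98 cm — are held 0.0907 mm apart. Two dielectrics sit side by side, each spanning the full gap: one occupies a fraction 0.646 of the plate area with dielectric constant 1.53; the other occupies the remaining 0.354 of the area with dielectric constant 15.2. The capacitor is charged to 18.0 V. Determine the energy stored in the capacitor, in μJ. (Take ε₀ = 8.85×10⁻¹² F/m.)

U ≈ 0.784 μJ

A = π(4.98 cm)² = 7.79×10⁻³ m².
Side-by-side slabs ⇒ two capacitors in parallel, each spanning the full gap.
C₁ = κ₁ε₀A₁/d = 1.53 × 8.85×10⁻¹² × 5.03×10⁻³ / 9.07×10⁻⁵ = 7.51×10⁻¹⁰ F.
C₂ = κ₂ε₀A₂/d = 15.2 × 8.85×10⁻¹² × 2.76×10⁻³ / 9.07×10⁻⁵ = 4.09×10⁻⁹ F.
C = C₁ + C₂ = 4.84×10⁻⁹ F.
U = ½CV² = ½ × 4.84×10⁻⁹ × (18.0)² = 7.84×10⁻⁷ J.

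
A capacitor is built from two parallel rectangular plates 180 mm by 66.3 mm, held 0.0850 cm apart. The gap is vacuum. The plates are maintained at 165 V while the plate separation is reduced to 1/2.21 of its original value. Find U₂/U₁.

Battery connected ⇒ V is held fixed.
C₂ = 2.21 C₁ and U = ½CV², so U₂/U₁ = C₂/C₁ = 2.21.

U₂/U₁ ≈ 2.21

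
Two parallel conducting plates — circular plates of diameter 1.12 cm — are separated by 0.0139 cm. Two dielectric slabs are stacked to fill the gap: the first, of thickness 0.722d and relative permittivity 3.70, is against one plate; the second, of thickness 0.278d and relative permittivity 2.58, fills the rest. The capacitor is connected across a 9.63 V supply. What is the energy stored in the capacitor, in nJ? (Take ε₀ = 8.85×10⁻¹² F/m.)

0.960 nJ

A = π(1.12/2 cm)² = 9.85×10⁻⁵ m².
Stacked slabs ⇒ two capacitors in series, each with the full plate area.
C₁ = κ₁ε₀A/d₁ = 3.70 × 8.85×10⁻¹² × 9.85×10⁻⁵ / 1.00×10⁻⁴ = 3.21×10⁻¹¹ F.
C₂ = κ₂ε₀A/d₂ = 2.58 × 8.85×10⁻¹² × 9.85×10⁻⁵ / 3.86×10⁻⁵ = 5.82×10⁻¹¹ F.
C = (1/C₁ + 1/C₂)⁻¹ = 2.07×10⁻¹¹ F.
U = ½CV² = ½ × 2.07×10⁻¹¹ × (9.63)² = 9.60×10⁻¹⁰ J.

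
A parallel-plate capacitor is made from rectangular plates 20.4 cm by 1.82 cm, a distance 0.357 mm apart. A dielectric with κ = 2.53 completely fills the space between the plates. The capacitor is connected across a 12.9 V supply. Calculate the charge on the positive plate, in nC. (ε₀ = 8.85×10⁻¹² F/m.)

3.00 nC

A = 20.4 × 1.82 cm² = 3.71×10⁻³ m².
C = κε₀A/d = 2.53 × 8.85×10⁻¹² × 3.71×10⁻³ / 3.57×10⁻⁴ = 2.33×10⁻¹⁰ F.
Q = CV = 2.33×10⁻¹⁰ × 12.9 = 3.00×10⁻⁹ C.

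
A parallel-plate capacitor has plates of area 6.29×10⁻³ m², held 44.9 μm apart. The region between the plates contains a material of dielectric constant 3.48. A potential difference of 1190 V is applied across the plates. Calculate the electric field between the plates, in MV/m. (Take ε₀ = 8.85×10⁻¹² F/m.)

E ≈ 26.5 MV/m

E = V/d = 1190 / 4.49×10⁻⁵ = 2.65×10⁷ V/m.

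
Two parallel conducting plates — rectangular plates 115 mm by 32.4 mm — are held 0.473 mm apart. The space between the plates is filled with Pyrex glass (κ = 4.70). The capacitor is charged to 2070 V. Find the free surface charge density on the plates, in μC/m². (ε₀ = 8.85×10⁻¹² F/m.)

A = 115 × 32.4 mm² = 3.73×10⁻³ m².
C = κε₀A/d = 4.70 × 8.85×10⁻¹² × 3.73×10⁻³ / 4.73×10⁻⁴ = 3.28×10⁻¹⁰ F.
σ = Q/A = CV/A = 3.28×10⁻¹⁰ × 2070 / 3.73×10⁻³ = 1.82×10⁻⁴ C/m².

182 μC/m²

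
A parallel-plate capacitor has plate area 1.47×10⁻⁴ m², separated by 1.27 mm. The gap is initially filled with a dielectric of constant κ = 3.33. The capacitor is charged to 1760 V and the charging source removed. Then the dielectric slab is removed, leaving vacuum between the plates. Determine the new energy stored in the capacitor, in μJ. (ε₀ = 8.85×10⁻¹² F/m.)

Initially C₁ = κε₀A/d = 3.33 × 8.85×10⁻¹² × 1.47×10⁻⁴ / 1.27×10⁻³ = 3.41×10⁻¹² F.
U₁ = 5.28×10⁻⁶ J.
Isolated ⇒ Q is held fixed. C₂ = 0.300 C₁ and U = Q²/(2C), so U₂/U₁ = C₁/C₂ = 3.33.
U₂ = 3.33 × 5.28×10⁻⁶ = 1.76×10⁻⁵ J.

U ≈ 17.6 μJ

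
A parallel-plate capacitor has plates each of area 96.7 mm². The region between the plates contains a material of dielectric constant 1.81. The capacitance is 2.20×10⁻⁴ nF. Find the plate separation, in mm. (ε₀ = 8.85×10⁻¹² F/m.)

A = 96.7 mm² = 9.67×10⁻⁵ m².
d = κε₀A/C = 1.81 × 8.85×10⁻¹² × 9.67×10⁻⁵ / 2.20×10⁻¹³ = 7.04×10⁻³ m.

d ≈ 7.04 mm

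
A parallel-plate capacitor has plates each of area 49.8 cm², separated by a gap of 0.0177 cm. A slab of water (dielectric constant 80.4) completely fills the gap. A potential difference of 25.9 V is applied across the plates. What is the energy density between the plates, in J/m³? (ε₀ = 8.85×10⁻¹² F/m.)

u ≈ 7.62 J/m³

E = V/d = 25.9 / 1.77×10⁻⁴ = 1.46×10⁵ V/m.
u = ½κε₀E² = ½ × 80.4 × 8.85×10⁻¹² × (1.46×10⁵)² = 7.62 J/m³.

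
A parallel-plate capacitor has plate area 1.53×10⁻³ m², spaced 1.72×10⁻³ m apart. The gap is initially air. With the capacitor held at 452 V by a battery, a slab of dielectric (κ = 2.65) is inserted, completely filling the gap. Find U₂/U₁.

Battery connected ⇒ V is held fixed.
C₂ = 2.65 C₁ and U = ½CV², so U₂/U₁ = C₂/C₁ = 2.65.

U₂/U₁ ≈ 2.65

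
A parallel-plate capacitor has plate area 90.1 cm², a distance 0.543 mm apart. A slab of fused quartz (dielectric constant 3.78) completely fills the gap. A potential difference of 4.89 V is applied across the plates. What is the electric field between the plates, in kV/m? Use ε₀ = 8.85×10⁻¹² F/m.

E = V/d = 4.89 / 5.43×10⁻⁴ = 9.01×10³ V/m.

9.01 kV/m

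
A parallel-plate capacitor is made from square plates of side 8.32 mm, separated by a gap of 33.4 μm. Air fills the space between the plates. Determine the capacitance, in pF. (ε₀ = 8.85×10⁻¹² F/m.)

A = (8.32 mm)² = 6.92×10⁻⁵ m².
C = ε₀A/d = 8.85×10⁻¹² × 6.92×10⁻⁵ / 3.34×10⁻⁵ = 1.83×10⁻¹¹ F.

18.3 pF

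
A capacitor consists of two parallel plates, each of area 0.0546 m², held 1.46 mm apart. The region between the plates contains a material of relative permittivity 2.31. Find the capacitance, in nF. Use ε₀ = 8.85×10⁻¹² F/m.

0.765 nF

C = κε₀A/d = 2.31 × 8.85×10⁻¹² × 5.46×10⁻² / 1.46×10⁻³ = 7.65×10⁻¹⁰ F.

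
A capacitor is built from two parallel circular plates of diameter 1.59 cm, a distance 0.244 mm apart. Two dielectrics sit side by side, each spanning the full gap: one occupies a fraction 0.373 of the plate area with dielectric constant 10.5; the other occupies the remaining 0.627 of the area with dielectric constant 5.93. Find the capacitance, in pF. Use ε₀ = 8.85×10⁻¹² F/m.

A = π(1.59/2 cm)² = 1.99×10⁻⁴ m².
Side-by-side slabs ⇒ two capacitors in parallel, each spanning the full gap.
C₁ = κ₁ε₀A₁/d = 10.5 × 8.85×10⁻¹² × 7.41×10⁻⁵ / 2.44×10⁻⁴ = 2.82×10⁻¹¹ F.
C₂ = κ₂ε₀A₂/d = 5.93 × 8.85×10⁻¹² × 1.24×10⁻⁴ / 2.44×10⁻⁴ = 2.68×10⁻¹¹ F.
C = C₁ + C₂ = 5.50×10⁻¹¹ F.

C ≈ 55.0 pF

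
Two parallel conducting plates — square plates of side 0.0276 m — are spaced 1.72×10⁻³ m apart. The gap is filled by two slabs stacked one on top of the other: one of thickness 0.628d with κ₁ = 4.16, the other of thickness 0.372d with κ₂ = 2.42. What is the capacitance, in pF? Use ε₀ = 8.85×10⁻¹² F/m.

A = (0.0276 m)² = 7.62×10⁻⁴ m².
Stacked slabs ⇒ two capacitors in series, each with the full plate area.
C₁ = κ₁ε₀A/d₁ = 4.16 × 8.85×10⁻¹² × 7.62×10⁻⁴ / 1.08×10⁻³ = 2.60×10⁻¹¹ F.
C₂ = κ₂ε₀A/d₂ = 2.42 × 8.85×10⁻¹² × 7.62×10⁻⁴ / 6.40×10⁻⁴ = 2.55×10⁻¹¹ F.
C = (1/C₁ + 1/C₂)⁻¹ = 1.29×10⁻¹¹ F.

C ≈ 12.9 pF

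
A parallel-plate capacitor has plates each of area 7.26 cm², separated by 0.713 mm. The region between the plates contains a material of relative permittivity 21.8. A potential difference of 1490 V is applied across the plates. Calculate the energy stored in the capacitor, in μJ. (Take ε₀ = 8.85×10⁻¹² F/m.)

A = 7.26 cm² = 7.26×10⁻⁴ m².
C = κε₀A/d = 21.8 × 8.85×10⁻¹² × 7.26×10⁻⁴ / 7.13×10⁻⁴ = 1.96×10⁻¹⁰ F.
U = ½CV² = ½ × 1.96×10⁻¹⁰ × (1490)² = 2.18×10⁻⁴ J.

U ≈ 218 μJ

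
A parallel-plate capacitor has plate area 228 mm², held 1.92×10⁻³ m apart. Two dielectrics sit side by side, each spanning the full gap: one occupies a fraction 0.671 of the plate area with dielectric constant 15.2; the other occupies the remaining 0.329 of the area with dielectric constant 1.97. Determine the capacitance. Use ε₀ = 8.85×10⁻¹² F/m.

A = 228 mm² = 2.28×10⁻⁴ m².
Side-by-side slabs ⇒ two capacitors in parallel, each spanning the full gap.
C₁ = κ₁ε₀A₁/d = 15.2 × 8.85×10⁻¹² × 1.53×10⁻⁴ / 1.92×10⁻³ = 1.07×10⁻¹¹ F.
C₂ = κ₂ε₀A₂/d = 1.97 × 8.85×10⁻¹² × 7.50×10⁻⁵ / 1.92×10⁻³ = 6.81×10⁻¹³ F.
C = C₁ + C₂ = 1.14×10⁻¹¹ F.

C ≈ 11.4 pF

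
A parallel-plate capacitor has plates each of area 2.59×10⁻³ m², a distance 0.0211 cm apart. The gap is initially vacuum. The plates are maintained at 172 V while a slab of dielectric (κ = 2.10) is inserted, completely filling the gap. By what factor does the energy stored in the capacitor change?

Battery connected ⇒ V is held fixed.
C₂ = 2.10 C₁ and U = ½CV², so U₂/U₁ = C₂/C₁ = 2.10.

U₂/U₁ ≈ 2.10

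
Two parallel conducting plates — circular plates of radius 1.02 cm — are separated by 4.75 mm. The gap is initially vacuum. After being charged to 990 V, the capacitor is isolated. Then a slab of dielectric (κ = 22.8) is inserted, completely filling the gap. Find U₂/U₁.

Isolated ⇒ Q is held fixed.
C₂ = 22.8 C₁ and U = Q²/(2C), so U₂/U₁ = C₁/C₂ = 0.0439.

U₂/U₁ ≈ 0.0439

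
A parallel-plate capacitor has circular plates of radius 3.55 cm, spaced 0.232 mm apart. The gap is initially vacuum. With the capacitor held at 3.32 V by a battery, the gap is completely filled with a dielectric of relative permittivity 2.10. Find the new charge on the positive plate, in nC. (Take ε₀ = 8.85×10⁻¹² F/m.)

A = π(3.55 cm)² = 3.96×10⁻³ m².
Initially C₁ = ε₀A/d = 8.85×10⁻¹² × 3.96×10⁻³ / 2.32×10⁻⁴ = 1.51×10⁻¹⁰ F.
Q₁ = 5.01×10⁻¹⁰ C.
Battery connected ⇒ V is held fixed. C₂ = 2.10 C₁ and Q = CV, so Q₂/Q₁ = C₂/C₁ = 2.10.
Q₂ = 2.10 × 5.01×10⁻¹⁰ = 1.05×10⁻⁹ C.

1.05 nC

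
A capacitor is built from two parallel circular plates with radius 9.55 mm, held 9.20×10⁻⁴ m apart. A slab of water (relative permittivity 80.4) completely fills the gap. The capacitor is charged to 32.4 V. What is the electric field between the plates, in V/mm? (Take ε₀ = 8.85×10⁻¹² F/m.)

E = V/d = 32.4 / 9.20×10⁻⁴ = 3.52×10⁴ V/m.

35.2 V/mm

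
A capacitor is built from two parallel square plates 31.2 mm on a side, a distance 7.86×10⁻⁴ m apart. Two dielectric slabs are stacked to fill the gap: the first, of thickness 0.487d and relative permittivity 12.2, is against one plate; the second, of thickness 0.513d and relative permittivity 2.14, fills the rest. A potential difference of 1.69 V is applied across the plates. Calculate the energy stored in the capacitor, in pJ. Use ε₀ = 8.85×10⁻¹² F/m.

U ≈ 56.0 pJ

A = (31.2 mm)² = 9.73×10⁻⁴ m².
Stacked slabs ⇒ two capacitors in series, each with the full plate area.
C₁ = κ₁ε₀A/d₁ = 12.2 × 8.85×10⁻¹² × 9.73×10⁻⁴ / 3.83×10⁻⁴ = 2.75×10⁻¹⁰ F.
C₂ = κ₂ε₀A/d₂ = 2.14 × 8.85×10⁻¹² × 9.73×10⁻⁴ / 4.03×10⁻⁴ = 4.57×10⁻¹¹ F.
C = (1/C₁ + 1/C₂)⁻¹ = 3.92×10⁻¹¹ F.
U = ½CV² = ½ × 3.92×10⁻¹¹ × (1.69)² = 5.60×10⁻¹¹ J.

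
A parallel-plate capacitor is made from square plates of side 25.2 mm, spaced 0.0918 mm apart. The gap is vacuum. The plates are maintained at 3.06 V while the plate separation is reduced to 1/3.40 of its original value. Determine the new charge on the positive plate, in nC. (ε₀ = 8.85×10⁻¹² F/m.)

Q ≈ 0.637 nC

A = (25.2 mm)² = 6.35×10⁻⁴ m².
Initially C₁ = ε₀A/d = 8.85×10⁻¹² × 6.35×10⁻⁴ / 9.18×10⁻⁵ = 6.12×10⁻¹¹ F.
Q₁ = 1.87×10⁻¹⁰ C.
Battery connected ⇒ V is held fixed. C₂ = 3.40 C₁ and Q = CV, so Q₂/Q₁ = C₂/C₁ = 3.40.
Q₂ = 3.40 × 1.87×10⁻¹⁰ = 6.37×10⁻¹⁰ C.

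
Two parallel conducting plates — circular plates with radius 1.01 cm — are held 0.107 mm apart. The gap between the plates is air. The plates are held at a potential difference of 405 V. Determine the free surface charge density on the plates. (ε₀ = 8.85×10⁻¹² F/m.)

σ ≈ 33.5 μC/m²

A = π(1.01 cm)² = 3.20×10⁻⁴ m².
C = ε₀A/d = 8.85×10⁻¹² × 3.20×10⁻⁴ / 1.07×10⁻⁴ = 2.65×10⁻¹¹ F.
σ = Q/A = CV/A = 2.65×10⁻¹¹ × 405 / 3.20×10⁻⁴ = 3.35×10⁻⁵ C/m².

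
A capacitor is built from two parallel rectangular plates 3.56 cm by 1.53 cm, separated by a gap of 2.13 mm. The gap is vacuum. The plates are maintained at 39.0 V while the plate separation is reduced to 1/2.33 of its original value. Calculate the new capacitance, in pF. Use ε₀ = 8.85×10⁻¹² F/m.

A = 3.56 × 1.53 cm² = 5.45×10⁻⁴ m².
Initially C₁ = ε₀A/d = 8.85×10⁻¹² × 5.45×10⁻⁴ / 2.13×10⁻³ = 2.26×10⁻¹² F.
C = ε₀A/d scales as 1/d, so C₂/C₁ = d₁/d₂ = 2.33.
C₂ = 2.33 × 2.26×10⁻¹² = 5.27×10⁻¹² F.

C ≈ 5.27 pF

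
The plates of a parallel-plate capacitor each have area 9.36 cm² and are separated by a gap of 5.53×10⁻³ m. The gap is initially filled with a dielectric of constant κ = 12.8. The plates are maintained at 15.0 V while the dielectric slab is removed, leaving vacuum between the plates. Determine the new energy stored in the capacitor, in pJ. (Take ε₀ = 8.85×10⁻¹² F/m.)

A = 9.36 cm² = 9.36×10⁻⁴ m².
Initially C₁ = κε₀A/d = 12.8 × 8.85×10⁻¹² × 9.36×10⁻⁴ / 5.53×10⁻³ = 1.92×10⁻¹¹ F.
U₁ = 2.16×10⁻⁹ J.
Battery connected ⇒ V is held fixed. C₂ = 0.0781 C₁ and U = ½CV², so U₂/U₁ = C₂/C₁ = 0.0781.
U₂ = 0.0781 × 2.16×10⁻⁹ = 1.69×10⁻¹⁰ J.

U ≈ 169 pJ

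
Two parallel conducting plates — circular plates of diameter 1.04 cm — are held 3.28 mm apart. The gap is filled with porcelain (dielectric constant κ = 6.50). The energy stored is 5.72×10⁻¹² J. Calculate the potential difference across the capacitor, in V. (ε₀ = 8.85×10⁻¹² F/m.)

A = π(1.04/2 cm)² = 8.49×10⁻⁵ m².
C = κε₀A/d = 6.50 × 8.85×10⁻¹² × 8.49×10⁻⁵ / 3.28×10⁻³ = 1.49×10⁻¹² F.
V = √(2U/C) = √(2 × 5.72×10⁻¹² / 1.49×10⁻¹²) = 2.77 V.

V ≈ 2.77 V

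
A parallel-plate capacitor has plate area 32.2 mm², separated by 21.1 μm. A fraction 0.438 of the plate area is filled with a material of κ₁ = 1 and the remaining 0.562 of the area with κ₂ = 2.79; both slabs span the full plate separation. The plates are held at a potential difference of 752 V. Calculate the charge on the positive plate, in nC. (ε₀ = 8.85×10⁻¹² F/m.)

A = 32.2 mm² = 3.22×10⁻⁵ m².
Side-by-side slabs ⇒ two capacitors in parallel, each spanning the full gap.
C₁ = κ₁ε₀A₁/d = 1.00 × 8.85×10⁻¹² × 1.41×10⁻⁵ / 2.11×10⁻⁵ = 5.92×10⁻¹² F.
C₂ = κ₂ε₀A₂/d = 2.79 × 8.85×10⁻¹² × 1.81×10⁻⁵ / 2.11×10⁻⁵ = 2.12×10⁻¹¹ F.
C = C₁ + C₂ = 2.71×10⁻¹¹ F.
Q = CV = 2.71×10⁻¹¹ × 752 = 2.04×10⁻⁸ C.

Q ≈ 20.4 nC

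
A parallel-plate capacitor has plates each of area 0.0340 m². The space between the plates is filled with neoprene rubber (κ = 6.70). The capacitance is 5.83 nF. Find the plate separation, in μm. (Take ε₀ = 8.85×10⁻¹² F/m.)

346 μm

d = κε₀A/C = 6.70 × 8.85×10⁻¹² × 3.40×10⁻² / 5.83×10⁻⁹ = 3.46×10⁻⁴ m.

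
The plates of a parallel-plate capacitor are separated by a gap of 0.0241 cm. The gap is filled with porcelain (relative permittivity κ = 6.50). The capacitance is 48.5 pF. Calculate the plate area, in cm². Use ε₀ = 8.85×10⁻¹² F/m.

2.03 cm²

A = Cd/(κε₀) = 4.85×10⁻¹¹ × 2.41×10⁻⁴ / (6.50 × 8.85×10⁻¹²) = 2.03×10⁻⁴ m².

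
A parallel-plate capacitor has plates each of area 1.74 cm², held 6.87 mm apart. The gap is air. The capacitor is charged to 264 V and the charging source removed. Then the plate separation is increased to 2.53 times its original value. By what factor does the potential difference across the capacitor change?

Isolated ⇒ Q is held fixed.
C₂ = 0.395 C₁ and V = Q/C, so V₂/V₁ = C₁/C₂ = 2.53.

V₂/V₁ ≈ 2.53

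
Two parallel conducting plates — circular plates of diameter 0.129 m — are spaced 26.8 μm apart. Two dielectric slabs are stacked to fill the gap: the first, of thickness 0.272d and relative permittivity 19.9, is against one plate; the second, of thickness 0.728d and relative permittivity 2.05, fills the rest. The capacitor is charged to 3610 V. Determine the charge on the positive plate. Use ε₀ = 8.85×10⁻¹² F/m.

A = π(0.129/2 m)² = 1.31×10⁻² m².
Stacked slabs ⇒ two capacitors in series, each with the full plate area.
C₁ = κ₁ε₀A/d₁ = 19.9 × 8.85×10⁻¹² × 1.31×10⁻² / 7.29×10⁻⁶ = 3.16×10⁻⁷ F.
C₂ = κ₂ε₀A/d₂ = 2.05 × 8.85×10⁻¹² × 1.31×10⁻² / 1.95×10⁻⁵ = 1.22×10⁻⁸ F.
C = (1/C₁ + 1/C₂)⁻¹ = 1.17×10⁻⁸ F.
Q = CV = 1.17×10⁻⁸ × 3610 = 4.22×10⁻⁵ C.

42.2 μC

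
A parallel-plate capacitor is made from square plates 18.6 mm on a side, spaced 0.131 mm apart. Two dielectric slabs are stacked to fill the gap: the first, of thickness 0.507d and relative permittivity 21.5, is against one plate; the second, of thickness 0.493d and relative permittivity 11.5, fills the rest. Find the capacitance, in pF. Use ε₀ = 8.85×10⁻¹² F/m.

A = (18.6 mm)² = 3.46×10⁻⁴ m².
Stacked slabs ⇒ two capacitors in series, each with the full plate area.
C₁ = κ₁ε₀A/d₁ = 21.5 × 8.85×10⁻¹² × 3.46×10⁻⁴ / 6.64×10⁻⁵ = 9.91×10⁻¹⁰ F.
C₂ = κ₂ε₀A/d₂ = 11.5 × 8.85×10⁻¹² × 3.46×10⁻⁴ / 6.46×10⁻⁵ = 5.45×10⁻¹⁰ F.
C = (1/C₁ + 1/C₂)⁻¹ = 3.52×10⁻¹⁰ F.

352 pF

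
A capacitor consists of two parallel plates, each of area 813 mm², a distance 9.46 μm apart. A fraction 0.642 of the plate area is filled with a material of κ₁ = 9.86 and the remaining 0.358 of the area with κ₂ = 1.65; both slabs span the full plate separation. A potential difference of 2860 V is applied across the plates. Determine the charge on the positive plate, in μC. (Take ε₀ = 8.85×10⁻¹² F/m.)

Q ≈ 15.1 μC

A = 813 mm² = 8.13×10⁻⁴ m².
Side-by-side slabs ⇒ two capacitors in parallel, each spanning the full gap.
C₁ = κ₁ε₀A₁/d = 9.86 × 8.85×10⁻¹² × 5.22×10⁻⁴ / 9.46×10⁻⁶ = 4.81×10⁻⁹ F.
C₂ = κ₂ε₀A₂/d = 1.65 × 8.85×10⁻¹² × 2.91×10⁻⁴ / 9.46×10⁻⁶ = 4.49×10⁻¹⁰ F.
C = C₁ + C₂ = 5.26×10⁻⁹ F.
Q = CV = 5.26×10⁻⁹ × 2860 = 1.51×10⁻⁵ C.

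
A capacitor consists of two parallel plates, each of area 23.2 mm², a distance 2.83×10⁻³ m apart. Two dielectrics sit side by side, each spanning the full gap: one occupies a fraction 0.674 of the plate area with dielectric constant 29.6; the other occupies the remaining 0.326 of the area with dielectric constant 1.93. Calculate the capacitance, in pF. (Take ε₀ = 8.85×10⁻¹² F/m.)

A = 23.2 mm² = 2.32×10⁻⁵ m².
Side-by-side slabs ⇒ two capacitors in parallel, each spanning the full gap.
C₁ = κ₁ε₀A₁/d = 29.6 × 8.85×10⁻¹² × 1.56×10⁻⁵ / 2.83×10⁻³ = 1.45×10⁻¹² F.
C₂ = κ₂ε₀A₂/d = 1.93 × 8.85×10⁻¹² × 7.56×10⁻⁶ / 2.83×10⁻³ = 4.56×10⁻¹⁴ F.
C = C₁ + C₂ = 1.49×10⁻¹² F.

1.49 pF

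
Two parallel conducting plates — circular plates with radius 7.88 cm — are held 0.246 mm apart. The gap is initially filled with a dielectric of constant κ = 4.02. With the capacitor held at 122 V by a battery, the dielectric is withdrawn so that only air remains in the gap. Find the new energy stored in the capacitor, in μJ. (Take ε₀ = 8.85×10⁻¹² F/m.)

A = π(7.88 cm)² = 1.95×10⁻² m².
Initially C₁ = κε₀A/d = 4.02 × 8.85×10⁻¹² × 1.95×10⁻² / 2.46×10⁻⁴ = 2.82×10⁻⁹ F.
U₁ = 2.10×10⁻⁵ J.
Battery connected ⇒ V is held fixed. C₂ = 0.249 C₁ and U = ½CV², so U₂/U₁ = C₂/C₁ = 0.249.
U₂ = 0.249 × 2.10×10⁻⁵ = 5.22×10⁻⁶ J.

5.22 μJ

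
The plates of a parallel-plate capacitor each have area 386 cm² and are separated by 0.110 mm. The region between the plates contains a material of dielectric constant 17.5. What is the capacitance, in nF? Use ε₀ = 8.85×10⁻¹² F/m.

C ≈ 54.3 nF

A = 386 cm² = 3.86×10⁻² m².
C = κε₀A/d = 17.5 × 8.85×10⁻¹² × 3.86×10⁻² / 1.10×10⁻⁴ = 5.43×10⁻⁸ F.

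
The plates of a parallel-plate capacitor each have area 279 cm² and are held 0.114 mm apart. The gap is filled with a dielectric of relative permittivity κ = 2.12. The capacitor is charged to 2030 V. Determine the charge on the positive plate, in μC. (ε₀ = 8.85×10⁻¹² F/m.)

A = 279 cm² = 2.79×10⁻² m².
C = κε₀A/d = 2.12 × 8.85×10⁻¹² × 2.79×10⁻² / 1.14×10⁻⁴ = 4.59×10⁻⁹ F.
Q = CV = 4.59×10⁻⁹ × 2030 = 9.32×10⁻⁶ C.

Q ≈ 9.32 μC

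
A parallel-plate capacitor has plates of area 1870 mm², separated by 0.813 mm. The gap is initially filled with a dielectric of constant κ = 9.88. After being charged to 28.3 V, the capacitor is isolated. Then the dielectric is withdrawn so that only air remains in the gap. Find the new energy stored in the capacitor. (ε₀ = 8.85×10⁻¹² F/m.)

A = 1870 mm² = 1.87×10⁻³ m².
Initially C₁ = κε₀A/d = 9.88 × 8.85×10⁻¹² × 1.87×10⁻³ / 8.13×10⁻⁴ = 2.01×10⁻¹⁰ F.
U₁ = 8.05×10⁻⁸ J.
Isolated ⇒ Q is held fixed. C₂ = 0.101 C₁ and U = Q²/(2C), so U₂/U₁ = C₁/C₂ = 9.88.
U₂ = 9.88 × 8.05×10⁻⁸ = 7.96×10⁻⁷ J.

U ≈ 0.796 μJ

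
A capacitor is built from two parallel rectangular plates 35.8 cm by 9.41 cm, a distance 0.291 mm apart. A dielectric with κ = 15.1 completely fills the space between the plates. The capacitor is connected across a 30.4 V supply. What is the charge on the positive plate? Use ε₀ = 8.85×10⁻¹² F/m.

A = 35.8 × 9.41 cm² = 3.37×10⁻² m².
C = κε₀A/d = 15.1 × 8.85×10⁻¹² × 3.37×10⁻² / 2.91×10⁻⁴ = 1.55×10⁻⁸ F.
Q = CV = 1.55×10⁻⁸ × 30.4 = 4.70×10⁻⁷ C.

470 nC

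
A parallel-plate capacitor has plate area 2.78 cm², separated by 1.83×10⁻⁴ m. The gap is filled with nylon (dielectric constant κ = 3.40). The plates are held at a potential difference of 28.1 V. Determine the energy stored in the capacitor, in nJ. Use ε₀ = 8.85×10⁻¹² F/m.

A = 2.78 cm² = 2.78×10⁻⁴ m².
C = κε₀A/d = 3.40 × 8.85×10⁻¹² × 2.78×10⁻⁴ / 1.83×10⁻⁴ = 4.57×10⁻¹¹ F.
U = ½CV² = ½ × 4.57×10⁻¹¹ × (28.1)² = 1.80×10⁻⁸ J.

U ≈ 18.0 nJ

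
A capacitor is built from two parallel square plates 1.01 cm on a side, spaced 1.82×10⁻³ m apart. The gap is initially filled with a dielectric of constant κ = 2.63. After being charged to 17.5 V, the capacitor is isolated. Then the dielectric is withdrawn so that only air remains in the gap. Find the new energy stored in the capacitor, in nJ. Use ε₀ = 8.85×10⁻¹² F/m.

A = (1.01 cm)² = 1.02×10⁻⁴ m².
Initially C₁ = κε₀A/d = 2.63 × 8.85×10⁻¹² × 1.02×10⁻⁴ / 1.82×10⁻³ = 1.30×10⁻¹² F.
U₁ = 2.00×10⁻¹⁰ J.
Isolated ⇒ Q is held fixed. C₂ = 0.380 C₁ and U = Q²/(2C), so U₂/U₁ = C₁/C₂ = 2.63.
U₂ = 2.63 × 2.00×10⁻¹⁰ = 5.25×10⁻¹⁰ J.

U ≈ 0.525 nJ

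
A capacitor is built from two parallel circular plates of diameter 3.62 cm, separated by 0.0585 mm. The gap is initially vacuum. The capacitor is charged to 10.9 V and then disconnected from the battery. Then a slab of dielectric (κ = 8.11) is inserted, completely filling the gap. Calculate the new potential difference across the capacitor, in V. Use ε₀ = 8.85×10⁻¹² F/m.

A = π(3.62/2 cm)² = 1.03×10⁻³ m².
Initially C₁ = ε₀A/d = 8.85×10⁻¹² × 1.03×10⁻³ / 5.85×10⁻⁵ = 1.56×10⁻¹⁰ F.
V₁ = 10.9 V.
Isolated ⇒ Q is held fixed. C₂ = 8.11 C₁ and V = Q/C, so V₂/V₁ = C₁/C₂ = 0.123.
V₂ = 0.123 × 10.9 = 1.34 V.

1.34 V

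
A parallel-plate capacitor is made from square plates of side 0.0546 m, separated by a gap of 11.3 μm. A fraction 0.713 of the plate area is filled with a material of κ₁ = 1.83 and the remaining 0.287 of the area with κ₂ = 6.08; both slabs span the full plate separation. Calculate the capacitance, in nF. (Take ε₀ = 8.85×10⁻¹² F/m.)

A = (0.0546 m)² = 2.98×10⁻³ m².
Side-by-side slabs ⇒ two capacitors in parallel, each spanning the full gap.
C₁ = κ₁ε₀A₁/d = 1.83 × 8.85×10⁻¹² × 2.13×10⁻³ / 1.13×10⁻⁵ = 3.05×10⁻⁹ F.
C₂ = κ₂ε₀A₂/d = 6.08 × 8.85×10⁻¹² × 8.56×10⁻⁴ / 1.13×10⁻⁵ = 4.07×10⁻⁹ F.
C = C₁ + C₂ = 7.12×10⁻⁹ F.

7.12 nF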